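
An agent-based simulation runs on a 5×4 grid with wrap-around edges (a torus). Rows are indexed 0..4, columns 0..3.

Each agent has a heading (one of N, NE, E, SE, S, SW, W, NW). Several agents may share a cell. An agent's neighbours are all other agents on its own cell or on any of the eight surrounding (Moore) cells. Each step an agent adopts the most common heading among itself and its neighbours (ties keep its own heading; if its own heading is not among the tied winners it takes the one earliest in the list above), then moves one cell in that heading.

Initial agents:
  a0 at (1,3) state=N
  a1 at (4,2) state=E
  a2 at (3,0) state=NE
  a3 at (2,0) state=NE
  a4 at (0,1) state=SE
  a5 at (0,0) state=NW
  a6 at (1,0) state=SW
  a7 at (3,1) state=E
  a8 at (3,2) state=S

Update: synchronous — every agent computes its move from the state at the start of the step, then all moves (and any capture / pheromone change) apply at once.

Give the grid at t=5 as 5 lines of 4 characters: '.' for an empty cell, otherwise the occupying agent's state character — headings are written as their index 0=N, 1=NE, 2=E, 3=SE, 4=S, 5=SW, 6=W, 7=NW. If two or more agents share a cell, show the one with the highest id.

t=1: a0@(0,3):N a1@(4,3):E a2@(2,1):NE a3@(1,1):NE a4@(1,2):SE a5@(4,3):NW a6@(2,3):SW a7@(3,2):E a8@(3,3):E
t=2: a0@(4,3):N a1@(4,0):E a2@(1,2):NE a3@(0,2):NE a4@(0,3):NE a5@(4,0):E a6@(2,0):E a7@(3,3):E a8@(3,0):E
t=3: a0@(4,0):E a1@(4,1):E a2@(0,3):NE a3@(4,3):NE a4@(4,0):NE a5@(4,1):E a6@(2,1):E a7@(3,0):E a8@(3,1):E
t=4: a0@(4,1):E a1@(4,2):E a2@(4,0):NE a3@(3,0):NE a4@(4,1):E a5@(4,2):E a6@(2,2):E a7@(3,1):E a8@(3,2):E
t=5: a0@(4,2):E a1@(4,3):E a2@(4,1):E a3@(3,1):E a4@(4,2):E a5@(4,3):E a6@(2,3):E a7@(3,2):E a8@(3,3):E

....
....
...2
.222
.222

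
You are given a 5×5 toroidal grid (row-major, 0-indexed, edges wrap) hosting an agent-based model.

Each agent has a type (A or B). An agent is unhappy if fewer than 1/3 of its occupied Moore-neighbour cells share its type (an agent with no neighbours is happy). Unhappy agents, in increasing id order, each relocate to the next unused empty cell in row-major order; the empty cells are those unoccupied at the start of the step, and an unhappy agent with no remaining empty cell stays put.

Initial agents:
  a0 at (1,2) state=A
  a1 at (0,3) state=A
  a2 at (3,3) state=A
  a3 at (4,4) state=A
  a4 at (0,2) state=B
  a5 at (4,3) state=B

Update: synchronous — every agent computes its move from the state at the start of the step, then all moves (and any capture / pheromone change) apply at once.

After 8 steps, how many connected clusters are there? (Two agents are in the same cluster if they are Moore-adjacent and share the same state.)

t=1: a0@(1,2):A a1@(0,3):A a2@(3,3):A a3@(4,4):A a4@(0,2):B a5@(0,0):B
t=2: a0@(1,2):A a1@(0,3):A a2@(3,3):A a3@(4,4):A a4@(0,1):B a5@(0,4):B
t=3: a0@(1,2):A a1@(0,3):A a2@(3,3):A a3@(4,4):A a4@(0,0):B a5@(0,2):B
t=4: a0@(1,2):A a1@(0,3):A a2@(3,3):A a3@(4,4):A a4@(0,1):B a5@(0,4):B
t=5: a0@(1,2):A a1@(0,3):A a2@(3,3):A a3@(4,4):A a4@(0,0):B a5@(0,2):B
t=6: a0@(1,2):A a1@(0,3):A a2@(3,3):A a3@(4,4):A a4@(0,1):B a5@(0,4):B
t=7: a0@(1,2):A a1@(0,3):A a2@(3,3):A a3@(4,4):A a4@(0,0):B a5@(0,2):B
t=8: a0@(1,2):A a1@(0,3):A a2@(3,3):A a3@(4,4):A a4@(0,1):B a5@(0,4):B

3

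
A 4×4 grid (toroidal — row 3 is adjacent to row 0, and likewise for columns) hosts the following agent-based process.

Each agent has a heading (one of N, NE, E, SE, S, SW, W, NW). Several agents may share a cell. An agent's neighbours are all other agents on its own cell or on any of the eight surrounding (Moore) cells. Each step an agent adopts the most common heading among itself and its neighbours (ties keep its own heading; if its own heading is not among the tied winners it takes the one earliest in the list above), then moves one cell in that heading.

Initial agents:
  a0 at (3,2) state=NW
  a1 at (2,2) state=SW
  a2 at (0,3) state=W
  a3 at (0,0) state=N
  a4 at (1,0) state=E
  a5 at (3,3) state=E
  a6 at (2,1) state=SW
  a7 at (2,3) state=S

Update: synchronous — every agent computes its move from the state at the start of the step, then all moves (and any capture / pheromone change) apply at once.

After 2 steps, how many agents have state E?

8

t=1: a0@(0,1):SW a1@(3,1):SW a2@(0,0):E a3@(0,1):E a4@(1,1):E a5@(3,0):E a6@(3,0):SW a7@(2,0):E
t=2: a0@(0,2):E a1@(3,2):E a2@(0,1):E a3@(0,2):E a4@(1,2):E a5@(3,1):E a6@(3,1):E a7@(2,1):E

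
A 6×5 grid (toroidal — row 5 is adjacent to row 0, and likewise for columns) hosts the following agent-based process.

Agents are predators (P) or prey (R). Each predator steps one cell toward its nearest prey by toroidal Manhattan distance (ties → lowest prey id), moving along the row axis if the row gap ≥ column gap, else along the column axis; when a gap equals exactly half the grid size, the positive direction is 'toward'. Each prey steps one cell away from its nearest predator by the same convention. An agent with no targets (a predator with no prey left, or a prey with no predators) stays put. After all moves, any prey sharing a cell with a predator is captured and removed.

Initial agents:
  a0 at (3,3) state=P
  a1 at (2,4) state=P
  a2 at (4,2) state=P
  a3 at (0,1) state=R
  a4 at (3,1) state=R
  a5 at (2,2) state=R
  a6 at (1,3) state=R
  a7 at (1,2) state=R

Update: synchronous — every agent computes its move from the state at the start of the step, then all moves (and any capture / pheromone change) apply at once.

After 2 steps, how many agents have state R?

t=1: a0@(3,2):P a1@(2,3):P a2@(3,2):P a3@(1,1):R a4@(3,0):R a5@(1,2):R a6@(0,3):R a7@(0,2):R
t=2: a0@(3,1):P a1@(1,3):P a2@(3,1):P a3@(0,1):R a4@(3,4):R a5@(0,2):R a6@(5,3):R a7@(5,2):R

5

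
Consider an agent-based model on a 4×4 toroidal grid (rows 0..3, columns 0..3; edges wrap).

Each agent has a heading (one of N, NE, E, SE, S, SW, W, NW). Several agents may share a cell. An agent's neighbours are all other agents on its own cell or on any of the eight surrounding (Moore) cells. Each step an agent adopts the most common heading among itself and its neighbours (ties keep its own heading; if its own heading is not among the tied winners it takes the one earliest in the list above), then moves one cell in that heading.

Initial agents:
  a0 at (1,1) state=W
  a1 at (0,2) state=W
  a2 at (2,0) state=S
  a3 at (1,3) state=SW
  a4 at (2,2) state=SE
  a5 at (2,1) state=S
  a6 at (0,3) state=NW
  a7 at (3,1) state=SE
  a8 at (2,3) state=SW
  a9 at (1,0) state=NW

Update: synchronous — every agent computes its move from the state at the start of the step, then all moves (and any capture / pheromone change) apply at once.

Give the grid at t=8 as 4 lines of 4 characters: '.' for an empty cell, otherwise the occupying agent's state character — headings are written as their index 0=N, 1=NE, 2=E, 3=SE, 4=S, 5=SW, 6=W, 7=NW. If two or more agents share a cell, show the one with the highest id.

..67
76.5
4435
.3..

t=1: a0@(1,0):W a1@(0,1):W a2@(3,0):S a3@(2,2):SW a4@(3,3):SE a5@(3,1):S a6@(3,2):NW a7@(0,2):SE a8@(3,2):SW a9@(0,3):NW
t=2: a0@(1,3):W a1@(0,0):W a2@(0,0):S a3@(3,1):SW a4@(0,0):SE a5@(0,1):S a6@(2,1):NW a7@(1,3):SE a8@(0,1):SW a9@(3,2):NW
t=3: a0@(1,2):W a1@(0,3):W a2@(1,0):S a3@(0,0):SW a4@(1,1):SE a5@(1,1):S a6@(1,0):NW a7@(2,0):SE a8@(1,0):SW a9@(2,1):NW
t=4: a0@(1,1):W a1@(0,2):W a2@(2,0):S a3@(1,3):SW a4@(2,2):SE a5@(2,1):S a6@(0,3):NW a7@(3,1):SE a8@(2,3):SW a9@(1,0):NW
t=5: a0@(1,0):W a1@(0,1):W a2@(3,0):S a3@(2,2):SW a4@(3,3):SE a5@(3,1):S a6@(3,2):NW a7@(0,2):SE a8@(3,2):SW a9@(0,3):NW
t=6: a0@(1,3):W a1@(0,0):W a2@(0,0):S a3@(3,1):SW a4@(0,0):SE a5@(0,1):S a6@(2,1):NW a7@(1,3):SE a8@(0,1):SW a9@(3,2):NW
t=7: a0@(1,2):W a1@(0,3):W a2@(1,0):S a3@(0,0):SW a4@(1,1):SE a5@(1,1):S a6@(1,0):NW a7@(2,0):SE a8@(1,0):SW a9@(2,1):NW
t=8: a0@(1,1):W a1@(0,2):W a2@(2,0):S a3@(1,3):SW a4@(2,2):SE a5@(2,1):S a6@(0,3):NW a7@(3,1):SE a8@(2,3):SW a9@(1,0):NW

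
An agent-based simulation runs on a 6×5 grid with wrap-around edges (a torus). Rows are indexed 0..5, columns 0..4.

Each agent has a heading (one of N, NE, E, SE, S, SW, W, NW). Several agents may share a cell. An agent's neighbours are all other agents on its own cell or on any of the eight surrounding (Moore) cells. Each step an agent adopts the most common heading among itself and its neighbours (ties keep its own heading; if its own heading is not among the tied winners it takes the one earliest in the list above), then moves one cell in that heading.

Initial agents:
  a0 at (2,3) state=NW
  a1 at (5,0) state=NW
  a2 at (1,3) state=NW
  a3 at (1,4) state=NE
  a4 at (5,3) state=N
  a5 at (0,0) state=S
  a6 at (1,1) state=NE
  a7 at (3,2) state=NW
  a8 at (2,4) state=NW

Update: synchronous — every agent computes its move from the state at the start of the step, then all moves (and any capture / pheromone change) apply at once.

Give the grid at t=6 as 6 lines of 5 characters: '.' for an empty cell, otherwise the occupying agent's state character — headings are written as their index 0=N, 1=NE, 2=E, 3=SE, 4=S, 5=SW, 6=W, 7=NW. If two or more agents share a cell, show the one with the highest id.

t=1: a0@(1,2):NW a1@(4,4):NW a2@(0,2):NW a3@(0,3):NW a4@(4,3):N a5@(5,1):NE a6@(0,2):NE a7@(2,1):NW a8@(1,3):NW
t=2: a0@(0,1):NW a1@(3,3):NW a2@(5,1):NW a3@(5,2):NW a4@(3,3):N a5@(4,2):NE a6@(5,1):NW a7@(1,0):NW a8@(0,2):NW
t=3: a0@(5,0):NW a1@(2,2):NW a2@(4,0):NW a3@(4,1):NW a4@(2,3):N a5@(3,1):NW a6@(4,0):NW a7@(0,4):NW a8@(5,1):NW
t=4: a0@(4,4):NW a1@(1,1):NW a2@(3,4):NW a3@(3,0):NW a4@(1,3):N a5@(2,0):NW a6@(3,4):NW a7@(5,3):NW a8@(4,0):NW
t=5: a0@(3,3):NW a1@(0,0):NW a2@(2,3):NW a3@(2,4):NW a4@(0,3):N a5@(1,4):NW a6@(2,3):NW a7@(4,2):NW a8@(3,4):NW
t=6: a0@(2,2):NW a1@(5,4):NW a2@(1,2):NW a3@(1,3):NW a4@(5,3):N a5@(0,3):NW a6@(1,2):NW a7@(3,1):NW a8@(2,3):NW

...7.
..77.
..77.
.7...
.....
...07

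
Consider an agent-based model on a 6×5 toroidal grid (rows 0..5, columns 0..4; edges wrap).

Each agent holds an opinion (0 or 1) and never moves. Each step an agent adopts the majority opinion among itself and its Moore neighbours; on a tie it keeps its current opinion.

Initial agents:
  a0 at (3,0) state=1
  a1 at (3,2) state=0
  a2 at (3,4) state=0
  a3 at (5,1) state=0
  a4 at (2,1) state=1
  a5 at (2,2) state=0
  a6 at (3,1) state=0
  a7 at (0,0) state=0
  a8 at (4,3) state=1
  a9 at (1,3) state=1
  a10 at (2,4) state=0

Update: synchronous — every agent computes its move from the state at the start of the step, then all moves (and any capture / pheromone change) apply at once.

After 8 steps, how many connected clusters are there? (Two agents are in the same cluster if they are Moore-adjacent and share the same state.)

2

t=1: a0@(3,0):0 a1@(3,2):0 a2@(3,4):0 a3@(5,1):0 a4@(2,1):0 a5@(2,2):0 a6@(3,1):0 a7@(0,0):0 a8@(4,3):0 a9@(1,3):0 a10@(2,4):0
t=2: (unchanged — steady state)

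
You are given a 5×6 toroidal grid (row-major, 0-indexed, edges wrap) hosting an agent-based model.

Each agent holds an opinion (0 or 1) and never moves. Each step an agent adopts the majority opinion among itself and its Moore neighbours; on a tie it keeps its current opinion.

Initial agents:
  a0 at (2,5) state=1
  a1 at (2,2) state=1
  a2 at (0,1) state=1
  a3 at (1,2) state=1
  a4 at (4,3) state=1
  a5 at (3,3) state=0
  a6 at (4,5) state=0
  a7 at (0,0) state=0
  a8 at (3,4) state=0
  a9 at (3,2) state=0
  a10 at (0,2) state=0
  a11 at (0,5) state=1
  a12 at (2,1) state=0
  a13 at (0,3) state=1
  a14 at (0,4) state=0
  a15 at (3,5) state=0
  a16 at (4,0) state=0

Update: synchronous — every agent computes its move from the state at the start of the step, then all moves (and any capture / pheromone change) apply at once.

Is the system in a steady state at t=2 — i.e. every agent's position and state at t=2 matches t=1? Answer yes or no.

t=1: a0@(2,5):0 a1@(2,2):0 a2@(0,1):0 a3@(1,2):1 a4@(4,3):0 a5@(3,3):0 a6@(4,5):0 a7@(0,0):0 a8@(3,4):0 a9@(3,2):0 a10@(0,2):1 a11@(0,5):0 a12@(2,1):0 a13@(0,3):1 a14@(0,4):1 a15@(3,5):0 a16@(4,0):0
t=2: a0@(2,5):0 a1@(2,2):0 a2@(0,1):0 a3@(1,2):1 a4@(4,3):0 a5@(3,3):0 a6@(4,5):0 a7@(0,0):0 a8@(3,4):0 a9@(3,2):0 a10@(0,2):1 a11@(0,5):0 a12@(2,1):0 a13@(0,3):1 a14@(0,4):0 a15@(3,5):0 a16@(4,0):0

no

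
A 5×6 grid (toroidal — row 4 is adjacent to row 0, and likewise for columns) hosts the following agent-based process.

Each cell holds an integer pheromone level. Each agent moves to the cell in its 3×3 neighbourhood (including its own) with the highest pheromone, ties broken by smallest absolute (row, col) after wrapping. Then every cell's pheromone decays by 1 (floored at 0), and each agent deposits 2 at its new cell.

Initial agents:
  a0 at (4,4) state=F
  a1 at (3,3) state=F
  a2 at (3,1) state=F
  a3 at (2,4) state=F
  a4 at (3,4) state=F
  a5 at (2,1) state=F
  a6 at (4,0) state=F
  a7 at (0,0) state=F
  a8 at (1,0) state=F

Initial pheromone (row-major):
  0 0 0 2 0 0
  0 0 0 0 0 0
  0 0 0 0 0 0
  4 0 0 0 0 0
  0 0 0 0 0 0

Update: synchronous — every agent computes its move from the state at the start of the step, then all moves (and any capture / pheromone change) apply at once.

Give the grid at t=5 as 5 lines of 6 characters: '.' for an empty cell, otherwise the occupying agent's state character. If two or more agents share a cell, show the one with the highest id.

F..F..
......
......
F.....
......

t=1: a0@(0,3) a1@(2,2) a2@(3,0) a3@(1,3) a4@(2,3) a5@(3,0) a6@(3,0) a7@(0,0) a8@(0,0) | pheromone: 4 0 0 3 0 0 / 0 0 0 2 0 0 / 0 0 2 2 0 0 / 9 0 0 0 0 0 / 0 0 0 0 0 0
t=2: a0@(0,3) a1@(1,3) a2@(3,0) a3@(0,3) a4@(1,3) a5@(3,0) a6@(3,0) a7@(0,0) a8@(0,0) | pheromone: 7 0 0 6 0 0 / 0 0 0 5 0 0 / 0 0 1 1 0 0 / 14 0 0 0 0 0 / 0 0 0 0 0 0
t=3: a0@(0,3) a1@(0,3) a2@(3,0) a3@(0,3) a4@(0,3) a5@(3,0) a6@(3,0) a7@(0,0) a8@(0,0) | pheromone: 10 0 0 13 0 0 / 0 0 0 4 0 0 / 0 0 0 0 0 0 / 19 0 0 0 0 0 / 0 0 0 0 0 0
t=4: a0@(0,3) a1@(0,3) a2@(3,0) a3@(0,3) a4@(0,3) a5@(3,0) a6@(3,0) a7@(0,0) a8@(0,0) | pheromone: 13 0 0 20 0 0 / 0 0 0 3 0 0 / 0 0 0 0 0 0 / 24 0 0 0 0 0 / 0 0 0 0 0 0
t=5: a0@(0,3) a1@(0,3) a2@(3,0) a3@(0,3) a4@(0,3) a5@(3,0) a6@(3,0) a7@(0,0) a8@(0,0) | pheromone: 16 0 0 27 0 0 / 0 0 0 2 0 0 / 0 0 0 0 0 0 / 29 0 0 0 0 0 / 0 0 0 0 0 0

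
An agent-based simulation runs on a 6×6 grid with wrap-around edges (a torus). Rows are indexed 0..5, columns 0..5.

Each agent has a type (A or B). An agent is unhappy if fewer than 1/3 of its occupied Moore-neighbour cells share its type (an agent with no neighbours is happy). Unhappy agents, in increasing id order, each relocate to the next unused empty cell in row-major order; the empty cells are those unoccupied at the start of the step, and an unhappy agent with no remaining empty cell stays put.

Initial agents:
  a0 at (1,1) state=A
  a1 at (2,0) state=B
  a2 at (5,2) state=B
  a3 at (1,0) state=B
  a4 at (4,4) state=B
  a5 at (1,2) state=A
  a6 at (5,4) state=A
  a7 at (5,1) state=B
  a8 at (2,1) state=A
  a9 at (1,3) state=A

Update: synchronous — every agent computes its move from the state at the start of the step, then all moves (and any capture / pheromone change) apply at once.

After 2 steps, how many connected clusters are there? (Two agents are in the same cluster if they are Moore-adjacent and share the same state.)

t=1: a0@(1,1):A a1@(2,0):B a2@(5,2):B a3@(1,0):B a4@(0,0):B a5@(1,2):A a6@(0,1):A a7@(5,1):B a8@(2,1):A a9@(1,3):A
t=2: (unchanged — steady state)

2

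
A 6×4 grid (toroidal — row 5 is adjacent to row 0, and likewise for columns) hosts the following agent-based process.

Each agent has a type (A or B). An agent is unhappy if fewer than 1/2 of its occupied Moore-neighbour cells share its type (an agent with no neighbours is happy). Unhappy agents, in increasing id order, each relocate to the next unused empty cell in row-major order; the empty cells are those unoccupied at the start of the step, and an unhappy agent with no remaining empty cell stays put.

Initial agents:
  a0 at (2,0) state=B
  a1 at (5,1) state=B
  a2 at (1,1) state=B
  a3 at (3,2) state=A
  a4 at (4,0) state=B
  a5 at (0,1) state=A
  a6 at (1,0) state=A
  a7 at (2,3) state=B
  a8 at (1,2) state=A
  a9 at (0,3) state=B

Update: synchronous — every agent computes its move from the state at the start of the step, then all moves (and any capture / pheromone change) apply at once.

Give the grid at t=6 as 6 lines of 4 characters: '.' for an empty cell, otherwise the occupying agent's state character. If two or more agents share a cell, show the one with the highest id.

B.AA
B.A.
B.A.
B...
B...
.B..

t=1: a0@(2,0):B a1@(5,1):B a2@(0,0):B a3@(0,2):A a4@(4,0):B a5@(0,1):A a6@(1,3):A a7@(2,1):B a8@(2,2):A a9@(3,0):B
t=2: a0@(2,0):B a1@(5,1):B a2@(0,3):B a3@(0,2):A a4@(4,0):B a5@(1,0):A a6@(1,3):A a7@(2,1):B a8@(2,2):A a9@(3,0):B
t=3: a0@(2,0):B a1@(5,1):B a2@(0,0):B a3@(0,1):A a4@(4,0):B a5@(1,1):A a6@(1,3):A a7@(2,1):B a8@(2,2):A a9@(3,0):B
t=4: a0@(2,0):B a1@(5,1):B a2@(0,2):B a3@(0,3):A a4@(4,0):B a5@(1,0):A a6@(1,2):A a7@(2,1):B a8@(2,2):A a9@(3,0):B
t=5: a0@(2,0):B a1@(5,1):B a2@(0,0):B a3@(0,3):A a4@(4,0):B a5@(0,1):A a6@(1,2):A a7@(1,1):B a8@(2,2):A a9@(3,0):B
t=6: a0@(2,0):B a1@(5,1):B a2@(0,0):B a3@(0,3):A a4@(4,0):B a5@(0,2):A a6@(1,2):A a7@(1,0):B a8@(2,2):A a9@(3,0):B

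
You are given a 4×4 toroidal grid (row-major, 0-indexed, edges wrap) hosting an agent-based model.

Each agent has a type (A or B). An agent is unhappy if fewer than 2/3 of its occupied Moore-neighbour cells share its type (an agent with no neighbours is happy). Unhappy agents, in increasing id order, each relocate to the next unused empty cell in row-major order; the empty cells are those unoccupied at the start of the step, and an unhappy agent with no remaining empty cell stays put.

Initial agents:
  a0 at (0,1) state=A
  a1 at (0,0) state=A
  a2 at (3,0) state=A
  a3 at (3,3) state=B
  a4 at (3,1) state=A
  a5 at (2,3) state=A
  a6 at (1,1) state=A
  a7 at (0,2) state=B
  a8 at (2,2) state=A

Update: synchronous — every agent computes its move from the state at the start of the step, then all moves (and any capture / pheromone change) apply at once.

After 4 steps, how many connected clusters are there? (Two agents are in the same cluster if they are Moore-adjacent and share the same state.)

t=1: a0@(0,1):A a1@(0,0):A a2@(3,0):A a3@(0,3):B a4@(3,1):A a5@(2,3):A a6@(1,1):A a7@(1,0):B a8@(2,2):A
t=2: a0@(0,1):A a1@(0,0):A a2@(3,0):A a3@(0,2):B a4@(3,1):A a5@(2,3):A a6@(1,1):A a7@(1,2):B a8@(2,2):A
t=3: a0@(0,1):A a1@(0,0):A a2@(3,0):A a3@(0,3):B a4@(3,1):A a5@(2,3):A a6@(1,0):A a7@(1,3):B a8@(2,2):A
t=4: a0@(0,1):A a1@(0,0):A a2@(3,0):A a3@(0,2):B a4@(3,1):A a5@(2,3):A a6@(1,1):A a7@(1,2):B a8@(2,2):A

2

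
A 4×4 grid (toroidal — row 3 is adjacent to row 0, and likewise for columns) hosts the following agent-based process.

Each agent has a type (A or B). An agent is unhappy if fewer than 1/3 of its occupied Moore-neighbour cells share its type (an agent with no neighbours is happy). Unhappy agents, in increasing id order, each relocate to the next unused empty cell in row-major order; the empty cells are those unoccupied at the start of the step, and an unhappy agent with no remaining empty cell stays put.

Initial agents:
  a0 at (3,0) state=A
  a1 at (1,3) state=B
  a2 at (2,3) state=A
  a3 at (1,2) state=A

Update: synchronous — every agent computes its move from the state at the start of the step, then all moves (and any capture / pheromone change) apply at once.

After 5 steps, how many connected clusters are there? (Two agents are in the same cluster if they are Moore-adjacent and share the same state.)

2

t=1: a0@(3,0):A a1@(0,0):B a2@(2,3):A a3@(1,2):A
t=2: a0@(3,0):A a1@(0,1):B a2@(2,3):A a3@(1,2):A
t=3: a0@(3,0):A a1@(0,0):B a2@(2,3):A a3@(1,2):A
t=4: a0@(3,0):A a1@(0,1):B a2@(2,3):A a3@(1,2):A
t=5: a0@(3,0):A a1@(0,0):B a2@(2,3):A a3@(1,2):A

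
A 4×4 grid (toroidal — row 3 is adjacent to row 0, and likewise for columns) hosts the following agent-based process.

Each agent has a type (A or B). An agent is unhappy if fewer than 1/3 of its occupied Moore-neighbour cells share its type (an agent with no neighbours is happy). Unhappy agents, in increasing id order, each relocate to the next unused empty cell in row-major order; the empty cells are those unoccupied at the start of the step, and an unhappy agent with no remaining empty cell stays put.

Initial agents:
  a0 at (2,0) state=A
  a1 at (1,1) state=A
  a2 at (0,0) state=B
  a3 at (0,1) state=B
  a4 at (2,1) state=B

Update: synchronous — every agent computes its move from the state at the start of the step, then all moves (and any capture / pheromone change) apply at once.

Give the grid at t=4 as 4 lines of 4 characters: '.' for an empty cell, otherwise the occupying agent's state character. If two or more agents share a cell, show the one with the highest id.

BB.B
A...
A...
....

t=1: a0@(2,0):A a1@(0,2):A a2@(0,0):B a3@(0,1):B a4@(0,3):B
t=2: a0@(2,0):A a1@(1,0):A a2@(0,0):B a3@(0,1):B a4@(0,3):B
t=3: a0@(2,0):A a1@(0,2):A a2@(0,0):B a3@(0,1):B a4@(0,3):B
t=4: a0@(2,0):A a1@(1,0):A a2@(0,0):B a3@(0,1):B a4@(0,3):B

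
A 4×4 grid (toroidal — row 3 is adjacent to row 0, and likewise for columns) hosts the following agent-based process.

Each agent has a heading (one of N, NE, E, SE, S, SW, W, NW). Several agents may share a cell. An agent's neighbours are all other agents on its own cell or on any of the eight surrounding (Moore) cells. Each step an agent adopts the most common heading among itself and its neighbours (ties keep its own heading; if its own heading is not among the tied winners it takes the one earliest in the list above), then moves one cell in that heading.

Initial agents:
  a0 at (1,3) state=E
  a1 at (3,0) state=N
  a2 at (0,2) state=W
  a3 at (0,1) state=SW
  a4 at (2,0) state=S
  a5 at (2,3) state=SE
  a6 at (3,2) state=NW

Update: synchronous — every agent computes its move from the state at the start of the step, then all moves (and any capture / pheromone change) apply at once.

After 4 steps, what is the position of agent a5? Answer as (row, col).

(2, 3)

t=1: a0@(1,0):E a1@(2,0):N a2@(0,1):W a3@(1,0):SW a4@(3,0):S a5@(3,0):SE a6@(2,1):NW
t=2: a0@(1,1):E a1@(1,0):N a2@(0,0):W a3@(2,3):SW a4@(0,0):S a5@(0,1):SE a6@(1,0):NW
t=3: a0@(1,2):E a1@(0,0):N a2@(0,3):W a3@(3,2):SW a4@(1,0):S a5@(1,2):SE a6@(0,3):NW
t=4: a0@(1,3):E a1@(3,0):N a2@(0,2):W a3@(0,1):SW a4@(2,0):S a5@(2,3):SE a6@(3,2):NW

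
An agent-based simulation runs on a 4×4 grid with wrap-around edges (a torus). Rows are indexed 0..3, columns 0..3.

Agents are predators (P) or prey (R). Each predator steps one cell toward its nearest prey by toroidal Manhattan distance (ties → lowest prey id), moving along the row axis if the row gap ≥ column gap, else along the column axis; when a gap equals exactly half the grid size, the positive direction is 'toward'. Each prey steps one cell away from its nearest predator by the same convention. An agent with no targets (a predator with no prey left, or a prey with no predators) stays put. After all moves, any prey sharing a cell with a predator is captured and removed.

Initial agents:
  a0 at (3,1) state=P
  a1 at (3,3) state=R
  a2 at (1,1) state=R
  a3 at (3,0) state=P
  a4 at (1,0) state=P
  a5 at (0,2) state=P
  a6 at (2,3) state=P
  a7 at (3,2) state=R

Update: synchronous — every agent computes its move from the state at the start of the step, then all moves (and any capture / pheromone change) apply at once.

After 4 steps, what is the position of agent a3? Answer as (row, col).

t=1: a0@(3,2):P a2@(1,2):R a3@(3,3):P a4@(1,1):P a5@(3,2):P a6@(3,3):P
t=2: a0@(0,2):P a2@(1,3):R a3@(0,3):P a4@(1,2):P a5@(0,2):P a6@(0,3):P
t=3: a0@(1,2):P a2@(2,3):R a3@(1,3):P a4@(1,3):P a5@(1,2):P a6@(1,3):P
t=4: a0@(2,2):P a2@(3,3):R a3@(2,3):P a4@(2,3):P a5@(2,2):P a6@(2,3):P

(2, 3)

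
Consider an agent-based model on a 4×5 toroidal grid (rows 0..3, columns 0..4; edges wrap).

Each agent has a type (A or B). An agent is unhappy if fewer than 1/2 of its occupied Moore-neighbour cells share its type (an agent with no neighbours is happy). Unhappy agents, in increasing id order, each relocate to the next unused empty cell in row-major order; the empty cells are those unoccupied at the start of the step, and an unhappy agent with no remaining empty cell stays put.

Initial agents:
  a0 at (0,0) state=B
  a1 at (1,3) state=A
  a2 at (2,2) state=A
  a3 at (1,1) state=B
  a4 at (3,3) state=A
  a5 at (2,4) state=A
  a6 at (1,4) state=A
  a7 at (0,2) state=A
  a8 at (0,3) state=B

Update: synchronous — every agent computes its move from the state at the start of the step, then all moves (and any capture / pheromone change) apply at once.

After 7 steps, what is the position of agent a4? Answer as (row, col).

(3, 3)

t=1: a0@(0,0):B a1@(1,3):A a2@(2,2):A a3@(0,1):B a4@(3,3):A a5@(2,4):A a6@(1,4):A a7@(0,2):A a8@(0,4):B
t=2: a0@(0,0):B a1@(1,3):A a2@(2,2):A a3@(0,1):B a4@(3,3):A a5@(2,4):A a6@(1,4):A a7@(0,2):A a8@(0,3):B
t=3: a0@(0,0):B a1@(1,3):A a2@(2,2):A a3@(0,1):B a4@(3,3):A a5@(2,4):A a6@(1,4):A a7@(0,2):A a8@(0,4):B
t=4: a0@(0,0):B a1@(1,3):A a2@(2,2):A a3@(0,1):B a4@(3,3):A a5@(2,4):A a6@(1,4):A a7@(0,2):A a8@(0,3):B
t=5: a0@(0,0):B a1@(1,3):A a2@(2,2):A a3@(0,1):B a4@(3,3):A a5@(2,4):A a6@(1,4):A a7@(0,2):A a8@(0,4):B
t=6: a0@(0,0):B a1@(1,3):A a2@(2,2):A a3@(0,1):B a4@(3,3):A a5@(2,4):A a6@(1,4):A a7@(0,2):A a8@(0,3):B
t=7: a0@(0,0):B a1@(1,3):A a2@(2,2):A a3@(0,1):B a4@(3,3):A a5@(2,4):A a6@(1,4):A a7@(0,2):A a8@(0,4):B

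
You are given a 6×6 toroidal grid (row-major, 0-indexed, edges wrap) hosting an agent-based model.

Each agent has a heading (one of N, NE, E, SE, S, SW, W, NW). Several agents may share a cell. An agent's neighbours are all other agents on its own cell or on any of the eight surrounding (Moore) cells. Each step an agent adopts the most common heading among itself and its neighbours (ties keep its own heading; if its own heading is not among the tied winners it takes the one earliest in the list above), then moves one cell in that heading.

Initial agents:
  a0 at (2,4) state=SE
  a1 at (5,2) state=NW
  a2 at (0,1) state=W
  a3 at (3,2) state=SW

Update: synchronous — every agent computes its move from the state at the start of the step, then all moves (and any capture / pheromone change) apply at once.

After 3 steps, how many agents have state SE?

1

t=1: a0@(3,5):SE a1@(4,1):NW a2@(0,0):W a3@(4,1):SW
t=2: a0@(4,0):SE a1@(3,0):NW a2@(0,5):W a3@(5,0):SW
t=3: a0@(5,1):SE a1@(2,5):NW a2@(0,4):W a3@(0,5):SW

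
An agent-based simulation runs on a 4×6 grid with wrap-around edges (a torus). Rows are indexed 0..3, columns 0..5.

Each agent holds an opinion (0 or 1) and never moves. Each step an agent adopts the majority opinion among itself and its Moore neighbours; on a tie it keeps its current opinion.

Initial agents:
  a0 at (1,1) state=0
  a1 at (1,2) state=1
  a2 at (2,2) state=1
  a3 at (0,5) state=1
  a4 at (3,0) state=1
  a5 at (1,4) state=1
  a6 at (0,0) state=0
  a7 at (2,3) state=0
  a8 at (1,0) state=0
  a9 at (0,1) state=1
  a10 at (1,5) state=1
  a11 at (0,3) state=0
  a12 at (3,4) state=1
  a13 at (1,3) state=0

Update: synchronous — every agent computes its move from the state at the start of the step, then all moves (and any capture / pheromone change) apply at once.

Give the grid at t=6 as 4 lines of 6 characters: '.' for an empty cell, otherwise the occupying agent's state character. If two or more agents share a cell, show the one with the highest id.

11.1.1
100011
..01..
1...1.

t=1: a0@(1,1):0 a1@(1,2):0 a2@(2,2):0 a3@(0,5):1 a4@(3,0):1 a5@(1,4):1 a6@(0,0):1 a7@(2,3):1 a8@(1,0):0 a9@(0,1):1 a10@(1,5):1 a11@(0,3):1 a12@(3,4):1 a13@(1,3):0
t=2: a0@(1,1):0 a1@(1,2):0 a2@(2,2):0 a3@(0,5):1 a4@(3,0):1 a5@(1,4):1 a6@(0,0):1 a7@(2,3):1 a8@(1,0):1 a9@(0,1):1 a10@(1,5):1 a11@(0,3):1 a12@(3,4):1 a13@(1,3):0
t=3: (unchanged — steady state)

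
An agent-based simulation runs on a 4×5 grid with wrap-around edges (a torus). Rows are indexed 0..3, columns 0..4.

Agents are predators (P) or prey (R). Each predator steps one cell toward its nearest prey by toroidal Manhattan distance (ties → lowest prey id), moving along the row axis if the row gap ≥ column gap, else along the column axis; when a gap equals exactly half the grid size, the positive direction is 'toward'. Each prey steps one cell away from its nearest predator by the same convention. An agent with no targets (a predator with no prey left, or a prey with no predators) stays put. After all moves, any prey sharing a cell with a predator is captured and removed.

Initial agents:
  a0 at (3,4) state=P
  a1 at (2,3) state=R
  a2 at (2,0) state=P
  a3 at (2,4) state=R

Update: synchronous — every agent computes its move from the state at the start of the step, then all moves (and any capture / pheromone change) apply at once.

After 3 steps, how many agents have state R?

t=1: a0@(2,4):P a1@(1,3):R a2@(2,4):P a3@(1,4):R
t=2: a0@(1,4):P a1@(0,3):R a2@(1,4):P a3@(0,4):R
t=3: a0@(0,4):P a1@(3,3):R a2@(0,4):P a3@(3,4):R

2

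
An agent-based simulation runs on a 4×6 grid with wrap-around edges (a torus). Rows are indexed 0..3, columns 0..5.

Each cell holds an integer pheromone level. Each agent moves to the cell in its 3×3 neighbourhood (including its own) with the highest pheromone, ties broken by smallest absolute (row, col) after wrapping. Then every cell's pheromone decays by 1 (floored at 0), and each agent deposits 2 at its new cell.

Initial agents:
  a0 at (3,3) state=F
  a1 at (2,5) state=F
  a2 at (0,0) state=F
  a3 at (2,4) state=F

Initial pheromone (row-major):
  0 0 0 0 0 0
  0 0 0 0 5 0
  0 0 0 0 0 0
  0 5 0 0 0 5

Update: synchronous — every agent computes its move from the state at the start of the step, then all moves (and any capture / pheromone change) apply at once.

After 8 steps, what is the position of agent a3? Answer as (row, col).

(1, 4)

t=1: a0@(0,2) a1@(1,4) a2@(3,1) a3@(1,4) | pheromone: 0 0 2 0 0 0 / 0 0 0 0 8 0 / 0 0 0 0 0 0 / 0 6 0 0 0 4
t=2: a0@(3,1) a1@(1,4) a2@(3,1) a3@(1,4) | pheromone: 0 0 1 0 0 0 / 0 0 0 0 11 0 / 0 0 0 0 0 0 / 0 9 0 0 0 3
t=3: a0@(3,1) a1@(1,4) a2@(3,1) a3@(1,4) | pheromone: 0 0 0 0 0 0 / 0 0 0 0 14 0 / 0 0 0 0 0 0 / 0 12 0 0 0 2
t=4: a0@(3,1) a1@(1,4) a2@(3,1) a3@(1,4) | pheromone: 0 0 0 0 0 0 / 0 0 0 0 17 0 / 0 0 0 0 0 0 / 0 15 0 0 0 1
t=5: a0@(3,1) a1@(1,4) a2@(3,1) a3@(1,4) | pheromone: 0 0 0 0 0 0 / 0 0 0 0 20 0 / 0 0 0 0 0 0 / 0 18 0 0 0 0
t=6: a0@(3,1) a1@(1,4) a2@(3,1) a3@(1,4) | pheromone: 0 0 0 0 0 0 / 0 0 0 0 23 0 / 0 0 0 0 0 0 / 0 21 0 0 0 0
t=7: a0@(3,1) a1@(1,4) a2@(3,1) a3@(1,4) | pheromone: 0 0 0 0 0 0 / 0 0 0 0 26 0 / 0 0 0 0 0 0 / 0 24 0 0 0 0
t=8: a0@(3,1) a1@(1,4) a2@(3,1) a3@(1,4) | pheromone: 0 0 0 0 0 0 / 0 0 0 0 29 0 / 0 0 0 0 0 0 / 0 27 0 0 0 0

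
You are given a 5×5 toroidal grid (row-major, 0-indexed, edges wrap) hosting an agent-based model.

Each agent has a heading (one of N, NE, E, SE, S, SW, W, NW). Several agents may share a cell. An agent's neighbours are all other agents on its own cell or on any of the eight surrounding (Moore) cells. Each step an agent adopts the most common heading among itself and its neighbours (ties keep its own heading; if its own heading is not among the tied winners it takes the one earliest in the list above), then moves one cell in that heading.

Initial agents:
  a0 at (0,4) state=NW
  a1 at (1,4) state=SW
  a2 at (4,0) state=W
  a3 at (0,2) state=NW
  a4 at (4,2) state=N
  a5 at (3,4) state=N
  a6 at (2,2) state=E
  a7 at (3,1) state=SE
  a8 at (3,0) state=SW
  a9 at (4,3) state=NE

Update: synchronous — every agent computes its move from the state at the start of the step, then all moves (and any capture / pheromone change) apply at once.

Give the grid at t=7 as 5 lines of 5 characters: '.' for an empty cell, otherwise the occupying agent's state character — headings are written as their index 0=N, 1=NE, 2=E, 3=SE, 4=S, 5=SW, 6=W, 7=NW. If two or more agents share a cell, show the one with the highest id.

...0.
...00
..00.
..000
...0.

t=1: a0@(4,3):NW a1@(2,3):SW a2@(4,4):W a3@(4,1):NW a4@(3,2):N a5@(2,4):N a6@(2,3):E a7@(4,2):SE a8@(4,4):SW a9@(3,3):N
t=2: a0@(3,3):N a1@(1,3):N a2@(4,3):W a3@(3,0):NW a4@(2,2):N a5@(1,4):N a6@(1,3):N a7@(3,2):N a8@(0,3):SW a9@(2,3):N
t=3: a0@(2,3):N a1@(0,3):N a2@(3,3):N a3@(2,4):NW a4@(1,2):N a5@(0,4):N a6@(0,3):N a7@(2,2):N a8@(4,3):N a9@(1,3):N
t=4: a0@(1,3):N a1@(4,3):N a2@(2,3):N a3@(1,4):N a4@(0,2):N a5@(4,4):N a6@(4,3):N a7@(1,2):N a8@(3,3):N a9@(0,3):N
t=5: a0@(0,3):N a1@(3,3):N a2@(1,3):N a3@(0,4):N a4@(4,2):N a5@(3,4):N a6@(3,3):N a7@(0,2):N a8@(2,3):N a9@(4,3):N
t=6: a0@(4,3):N a1@(2,3):N a2@(0,3):N a3@(4,4):N a4@(3,2):N a5@(2,4):N a6@(2,3):N a7@(4,2):N a8@(1,3):N a9@(3,3):N
t=7: a0@(3,3):N a1@(1,3):N a2@(4,3):N a3@(3,4):N a4@(2,2):N a5@(1,4):N a6@(1,3):N a7@(3,2):N a8@(0,3):N a9@(2,3):N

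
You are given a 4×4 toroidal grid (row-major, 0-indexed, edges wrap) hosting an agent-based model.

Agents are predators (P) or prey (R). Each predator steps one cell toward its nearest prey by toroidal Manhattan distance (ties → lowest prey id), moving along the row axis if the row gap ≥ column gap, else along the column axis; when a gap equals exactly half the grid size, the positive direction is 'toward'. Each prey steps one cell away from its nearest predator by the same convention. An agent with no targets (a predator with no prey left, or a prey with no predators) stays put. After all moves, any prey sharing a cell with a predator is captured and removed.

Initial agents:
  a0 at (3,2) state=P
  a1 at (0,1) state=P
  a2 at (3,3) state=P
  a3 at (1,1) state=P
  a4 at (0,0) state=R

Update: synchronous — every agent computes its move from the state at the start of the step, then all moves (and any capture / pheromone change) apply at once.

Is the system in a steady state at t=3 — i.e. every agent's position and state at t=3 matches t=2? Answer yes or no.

t=1: a0@(3,3):P a1@(0,0):P a2@(0,3):P a3@(0,1):P
t=2: (unchanged — steady state)

yes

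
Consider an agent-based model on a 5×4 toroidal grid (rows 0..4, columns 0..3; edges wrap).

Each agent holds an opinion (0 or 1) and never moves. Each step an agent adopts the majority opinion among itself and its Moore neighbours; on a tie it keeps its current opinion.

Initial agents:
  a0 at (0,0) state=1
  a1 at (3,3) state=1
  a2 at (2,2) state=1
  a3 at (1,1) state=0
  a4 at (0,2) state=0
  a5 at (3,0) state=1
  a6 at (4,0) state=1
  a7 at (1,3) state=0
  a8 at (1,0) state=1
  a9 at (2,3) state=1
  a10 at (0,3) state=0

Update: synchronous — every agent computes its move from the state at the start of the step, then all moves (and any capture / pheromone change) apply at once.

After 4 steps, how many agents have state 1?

t=1: a0@(0,0):1 a1@(3,3):1 a2@(2,2):1 a3@(1,1):1 a4@(0,2):0 a5@(3,0):1 a6@(4,0):1 a7@(1,3):1 a8@(1,0):1 a9@(2,3):1 a10@(0,3):0
t=2: a0@(0,0):1 a1@(3,3):1 a2@(2,2):1 a3@(1,1):1 a4@(0,2):0 a5@(3,0):1 a6@(4,0):1 a7@(1,3):1 a8@(1,0):1 a9@(2,3):1 a10@(0,3):1
t=3: a0@(0,0):1 a1@(3,3):1 a2@(2,2):1 a3@(1,1):1 a4@(0,2):1 a5@(3,0):1 a6@(4,0):1 a7@(1,3):1 a8@(1,0):1 a9@(2,3):1 a10@(0,3):1
t=4: (unchanged — steady state)

11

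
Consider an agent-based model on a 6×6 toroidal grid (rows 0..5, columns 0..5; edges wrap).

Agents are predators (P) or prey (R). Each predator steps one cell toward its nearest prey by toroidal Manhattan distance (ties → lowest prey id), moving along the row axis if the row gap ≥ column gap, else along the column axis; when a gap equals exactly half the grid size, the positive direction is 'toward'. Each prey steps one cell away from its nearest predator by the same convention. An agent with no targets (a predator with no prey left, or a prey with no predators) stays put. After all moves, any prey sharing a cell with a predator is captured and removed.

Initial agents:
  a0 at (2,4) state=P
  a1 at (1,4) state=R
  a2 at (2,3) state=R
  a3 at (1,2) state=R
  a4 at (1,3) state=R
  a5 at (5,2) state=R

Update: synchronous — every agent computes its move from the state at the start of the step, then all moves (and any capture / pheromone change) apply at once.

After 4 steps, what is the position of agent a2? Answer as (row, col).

t=1: a0@(1,4):P a1@(0,4):R a2@(2,2):R a3@(1,1):R a4@(0,3):R a5@(4,2):R
t=2: a0@(0,4):P a1@(5,4):R a2@(2,1):R a3@(1,0):R a4@(5,3):R a5@(3,2):R
t=3: a0@(5,4):P a1@(4,4):R a2@(2,0):R a3@(1,1):R a4@(4,3):R a5@(2,2):R
t=4: a0@(4,4):P a1@(3,4):R a2@(1,0):R a3@(1,0):R a4@(3,3):R a5@(1,2):R

(1, 0)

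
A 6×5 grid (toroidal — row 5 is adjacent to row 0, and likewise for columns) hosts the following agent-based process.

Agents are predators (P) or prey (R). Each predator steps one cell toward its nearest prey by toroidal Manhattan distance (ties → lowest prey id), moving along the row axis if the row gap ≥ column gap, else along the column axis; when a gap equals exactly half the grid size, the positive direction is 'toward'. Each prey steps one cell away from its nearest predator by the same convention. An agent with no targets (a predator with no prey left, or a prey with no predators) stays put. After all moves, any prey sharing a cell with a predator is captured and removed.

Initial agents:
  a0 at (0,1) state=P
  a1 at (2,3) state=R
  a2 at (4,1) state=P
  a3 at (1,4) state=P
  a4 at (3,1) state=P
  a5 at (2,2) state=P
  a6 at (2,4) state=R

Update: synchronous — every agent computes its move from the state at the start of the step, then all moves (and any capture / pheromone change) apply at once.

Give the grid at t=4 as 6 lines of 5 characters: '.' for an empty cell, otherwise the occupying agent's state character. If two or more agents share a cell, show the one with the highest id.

t=1: a0@(1,1):P a2@(3,1):P a3@(2,4):P a4@(3,2):P a5@(2,3):P a6@(3,4):R
t=2: a0@(2,1):P a2@(3,0):P a3@(3,4):P a4@(3,3):P a5@(3,3):P a6@(4,4):R
t=3: a0@(3,1):P a2@(4,0):P a3@(4,4):P a4@(4,3):P a5@(4,3):P a6@(5,4):R
t=4: a0@(4,1):P a2@(5,0):P a3@(5,4):P a4@(5,3):P a5@(5,3):P a6@(0,4):R

....R
.....
.....
.....
.P...
P..PP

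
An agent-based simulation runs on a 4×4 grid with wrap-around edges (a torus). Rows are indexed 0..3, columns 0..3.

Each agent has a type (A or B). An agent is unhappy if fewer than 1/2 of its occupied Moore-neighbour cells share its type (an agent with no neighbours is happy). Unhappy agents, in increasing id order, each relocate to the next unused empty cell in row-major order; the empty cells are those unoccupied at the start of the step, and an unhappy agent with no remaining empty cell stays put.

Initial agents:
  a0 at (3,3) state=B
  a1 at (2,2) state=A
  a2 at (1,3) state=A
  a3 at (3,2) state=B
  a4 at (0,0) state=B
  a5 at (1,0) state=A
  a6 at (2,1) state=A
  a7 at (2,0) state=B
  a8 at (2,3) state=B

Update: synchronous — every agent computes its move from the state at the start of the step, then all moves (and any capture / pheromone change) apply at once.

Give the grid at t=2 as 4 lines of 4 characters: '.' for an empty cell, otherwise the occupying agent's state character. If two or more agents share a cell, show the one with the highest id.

t=1: a0@(3,3):B a1@(0,1):A a2@(0,2):A a3@(3,2):B a4@(0,3):B a5@(1,1):A a6@(2,1):A a7@(1,2):B a8@(2,3):B
t=2: a0@(3,3):B a1@(0,1):A a2@(0,0):A a3@(3,2):B a4@(0,3):B a5@(1,1):A a6@(1,0):A a7@(1,3):B a8@(2,3):B

AA.B
AA.B
...B
..BB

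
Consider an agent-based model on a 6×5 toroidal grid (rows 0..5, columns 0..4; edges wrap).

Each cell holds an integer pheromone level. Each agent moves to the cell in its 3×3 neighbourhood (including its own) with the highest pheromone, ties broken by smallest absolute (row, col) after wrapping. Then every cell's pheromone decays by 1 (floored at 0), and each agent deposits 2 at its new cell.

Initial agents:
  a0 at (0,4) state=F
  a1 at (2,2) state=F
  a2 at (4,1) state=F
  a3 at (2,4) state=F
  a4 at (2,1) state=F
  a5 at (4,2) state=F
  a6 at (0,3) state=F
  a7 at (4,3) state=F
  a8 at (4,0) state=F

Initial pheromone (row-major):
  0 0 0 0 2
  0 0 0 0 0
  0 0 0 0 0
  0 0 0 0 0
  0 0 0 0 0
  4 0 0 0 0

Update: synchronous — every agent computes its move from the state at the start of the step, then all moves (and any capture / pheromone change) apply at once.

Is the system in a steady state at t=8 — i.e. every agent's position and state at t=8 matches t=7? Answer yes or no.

t=1: a0@(5,0) a1@(1,1) a2@(5,0) a3@(1,0) a4@(1,0) a5@(3,1) a6@(0,4) a7@(3,2) a8@(5,0) | pheromone: 0 0 0 0 3 / 4 2 0 0 0 / 0 0 0 0 0 / 0 2 2 0 0 / 0 0 0 0 0 / 9 0 0 0 0
t=2: a0@(5,0) a1@(1,0) a2@(5,0) a3@(1,0) a4@(1,0) a5@(3,1) a6@(5,0) a7@(3,1) a8@(5,0) | pheromone: 0 0 0 0 2 / 9 1 0 0 0 / 0 0 0 0 0 / 0 5 1 0 0 / 0 0 0 0 0 / 16 0 0 0 0
t=3: a0@(5,0) a1@(1,0) a2@(5,0) a3@(1,0) a4@(1,0) a5@(3,1) a6@(5,0) a7@(3,1) a8@(5,0) | pheromone: 0 0 0 0 1 / 14 0 0 0 0 / 0 0 0 0 0 / 0 8 0 0 0 / 0 0 0 0 0 / 23 0 0 0 0
t=4: a0@(5,0) a1@(1,0) a2@(5,0) a3@(1,0) a4@(1,0) a5@(3,1) a6@(5,0) a7@(3,1) a8@(5,0) | pheromone: 0 0 0 0 0 / 19 0 0 0 0 / 0 0 0 0 0 / 0 11 0 0 0 / 0 0 0 0 0 / 30 0 0 0 0
t=5: a0@(5,0) a1@(1,0) a2@(5,0) a3@(1,0) a4@(1,0) a5@(3,1) a6@(5,0) a7@(3,1) a8@(5,0) | pheromone: 0 0 0 0 0 / 24 0 0 0 0 / 0 0 0 0 0 / 0 14 0 0 0 / 0 0 0 0 0 / 37 0 0 0 0
t=6: a0@(5,0) a1@(1,0) a2@(5,0) a3@(1,0) a4@(1,0) a5@(3,1) a6@(5,0) a7@(3,1) a8@(5,0) | pheromone: 0 0 0 0 0 / 29 0 0 0 0 / 0 0 0 0 0 / 0 17 0 0 0 / 0 0 0 0 0 / 44 0 0 0 0
t=7: a0@(5,0) a1@(1,0) a2@(5,0) a3@(1,0) a4@(1,0) a5@(3,1) a6@(5,0) a7@(3,1) a8@(5,0) | pheromone: 0 0 0 0 0 / 34 0 0 0 0 / 0 0 0 0 0 / 0 20 0 0 0 / 0 0 0 0 0 / 51 0 0 0 0
t=8: a0@(5,0) a1@(1,0) a2@(5,0) a3@(1,0) a4@(1,0) a5@(3,1) a6@(5,0) a7@(3,1) a8@(5,0) | pheromone: 0 0 0 0 0 / 39 0 0 0 0 / 0 0 0 0 0 / 0 23 0 0 0 / 0 0 0 0 0 / 58 0 0 0 0

yes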